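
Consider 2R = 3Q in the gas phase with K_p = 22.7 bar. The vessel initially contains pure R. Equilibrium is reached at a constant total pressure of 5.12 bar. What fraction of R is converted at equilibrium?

Let X = conversion of R (basis 1 mol R); extent of reaction ξ = 0.5X.
Species balance: n_R = 1 − X; n_Q = 1.5X.
Summing: n_T = 1 + 0.5X.
y_i = n_i/n_T, p_i = y_i·P. K_p = p_Q^3 / (p_R^2).
This yields a degree-3 equation in X; solving on (0,1), X = 0.624.

X = 0.624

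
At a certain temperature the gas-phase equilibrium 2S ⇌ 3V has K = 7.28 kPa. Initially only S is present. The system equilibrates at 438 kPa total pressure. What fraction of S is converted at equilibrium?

X = 0.156

Let X = conversion of S (basis 1 mol S); extent of reaction ξ = 0.5X.
Species balance: n_S = 1 − X; n_V = 1.5X.
Total moles n_T = 1 + 0.5X.
Mole fractions y_i = n_i/n_T; K = p_V^3 / (p_S^2) with p_i = y_i·P.
Substituting and setting equal to 7.28 kPa gives a polynomial in X; the root in (0,1) is X = 0.156.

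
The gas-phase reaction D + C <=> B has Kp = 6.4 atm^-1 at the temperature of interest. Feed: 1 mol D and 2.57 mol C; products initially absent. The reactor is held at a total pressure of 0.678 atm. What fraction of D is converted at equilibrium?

Take 1 mol D as basis and let X be its fractional conversion, so ξ = X.
Moles: n_D = 1 − X; n_C = 2.57 − X; n_B = X.
Summing: n_T = 3.57 − X.
Mole fractions y_i = n_i/n_T; Kp = p_B / (p_D p_C) with p_i = y_i·P.
Equating to 6.4 atm^-1 and solving on 0 < X < 1: X = 0.737.

X = 0.737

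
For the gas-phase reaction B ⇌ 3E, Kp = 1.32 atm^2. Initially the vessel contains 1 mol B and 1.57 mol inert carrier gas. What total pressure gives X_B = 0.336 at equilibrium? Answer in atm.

Take 1 mol B as basis and let X be its fractional conversion, so ξ = X.
Species balance: n_B = 1 − X; n_E = 3X; n_I = 1.57 (inert).
n_T = Σnᵢ = 2.57 + 2X.
Kp = p_E^3 / (p_B) with p_i = (n_i/n_T)·P.
At X = 0.336: the mole-fraction product g(X) = Π y_i^ν_i = 0.1468. Since Kp = g(X)·P^{2}, P = (Kp/g)^(1/2) = (1.32/0.1468)^(1/2) = 3 atm.

P = 3 atm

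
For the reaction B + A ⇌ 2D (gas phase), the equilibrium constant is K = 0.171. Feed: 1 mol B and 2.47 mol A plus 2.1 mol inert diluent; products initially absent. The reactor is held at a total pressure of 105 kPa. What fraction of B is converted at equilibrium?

X = 0.264

Take 1 mol B as basis and let X be its fractional conversion, so ξ = X.
Moles: n_B = 1 − X; n_A = 2.47 − X; n_D = 2X; n_I = 2.1 (inert).
Total moles n_T = 5.57 (Δν = 0, constant).
y_i = n_i/n_T, p_i = y_i·P. K = p_D^2 / (p_B p_A).
Equating to 0.171 and solving on 0 < X < 1: X = 0.264.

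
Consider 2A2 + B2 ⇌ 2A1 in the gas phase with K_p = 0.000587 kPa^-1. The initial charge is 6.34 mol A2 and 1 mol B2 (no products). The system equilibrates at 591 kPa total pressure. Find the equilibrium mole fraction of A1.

Take 1 mol B2 as basis and let X be its fractional conversion, so ξ = X.
At extent ξ: n_A2 = 6.34 − 2X; n_B2 = 1 − X; n_A1 = 2X.
n_T = Σnᵢ = 7.34 − X.
Mole fractions y_i = n_i/n_T; K_p = p_A1^2 / (p_A2^2 p_B2) with p_i = y_i·P.
This yields a degree-3 equation in X; solving on (0,1), X = 0.452.
Then n_A1 = 0.903, n_T = 6.89, so y_A1 = 0.131.

y_A1 = 0.131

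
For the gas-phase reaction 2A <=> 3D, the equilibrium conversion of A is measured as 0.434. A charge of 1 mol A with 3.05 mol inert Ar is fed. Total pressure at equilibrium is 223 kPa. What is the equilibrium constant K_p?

K_p = 45 kPa

Take 1 mol A as basis and let X be its fractional conversion, so ξ = 0.5X.
Mole table: n_A = 1 − X; n_D = 1.5X; n_I = 3.05 (inert).
n_T = Σnᵢ = 4.05 + 0.5X.
At X = 0.434: n_A = 0.566, n_D = 0.651, n_T = 4.27.
p_i = (n_i/n_T)·P. K_p = p_D^3 / (p_A^2) = 45 kPa.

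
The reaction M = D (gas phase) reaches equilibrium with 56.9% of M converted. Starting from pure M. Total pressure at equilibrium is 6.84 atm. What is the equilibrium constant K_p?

K_p = 1.32

Basis: 1 mol M initially; let X = conversion of M. Extent ξ = X.
At extent ξ: n_M = 1 − X; n_D = X.
Total moles n_T = 1 (Δν = 0, constant).
At X = 0.569: n_M = 0.431, n_D = 0.569, n_T = 1.
p_i = (n_i/n_T)·P. K_p = p_D / (p_M) = 1.32.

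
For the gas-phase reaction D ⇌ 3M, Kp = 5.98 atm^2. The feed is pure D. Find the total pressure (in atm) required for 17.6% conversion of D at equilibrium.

P = 7.82 atm

Take 1 mol D as basis and let X be its fractional conversion, so ξ = X.
Species balance: n_D = 1 − X; n_M = 3X.
Summing: n_T = 1 + 2X.
Kp = p_M^3 / (p_D) with p_i = (n_i/n_T)·P.
At X = 0.176: the mole-fraction product g(X) = Π y_i^ν_i = 0.09773. Since Kp = g(X)·P^{2}, P = (Kp/g)^(1/2) = (5.98/0.09773)^(1/2) = 7.82 atm.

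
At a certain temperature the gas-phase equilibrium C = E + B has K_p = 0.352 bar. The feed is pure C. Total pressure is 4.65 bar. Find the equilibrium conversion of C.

X = 0.265

Basis: 1 mol C initially; let X = conversion of C. Extent ξ = X.
Mole table: n_C = 1 − X; n_E = X; n_B = X.
n_T = Σnᵢ = 1 + X.
Mole fractions y_i = n_i/n_T; K_p = p_E p_B / (p_C) with p_i = y_i·P.
This yields a degree-2 equation in X; solving on (0,1), X = 0.265.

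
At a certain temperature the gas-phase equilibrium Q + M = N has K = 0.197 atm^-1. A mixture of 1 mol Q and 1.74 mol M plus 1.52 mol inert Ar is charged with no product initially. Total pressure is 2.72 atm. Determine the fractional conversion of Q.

X = 0.171

Basis: 1 mol Q initially; let X = conversion of Q. Extent ξ = X.
At extent ξ: n_Q = 1 − X; n_M = 1.74 − X; n_N = X; n_I = 1.52 (inert).
n_T = Σnᵢ = 4.26 − X.
y_i = n_i/n_T, p_i = y_i·P. K = p_N / (p_Q p_M).
Equating to 0.197 atm^-1 and solving on 0 < X < 1: X = 0.171.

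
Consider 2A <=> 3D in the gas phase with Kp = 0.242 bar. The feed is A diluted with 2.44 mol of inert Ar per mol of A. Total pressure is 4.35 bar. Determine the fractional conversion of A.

Take 1 mol A as basis and let X be its fractional conversion, so ξ = 0.5X.
Species balance: n_A = 1 − X; n_D = 1.5X; n_I = 2.44 (inert).
n_T = Σnᵢ = 3.44 + 0.5X.
Mole fractions y_i = n_i/n_T; Kp = p_D^3 / (p_A^2) with p_i = y_i·P.
Substituting and setting equal to 0.242 bar gives a polynomial in X; the root in (0,1) is X = 0.306.

X = 0.306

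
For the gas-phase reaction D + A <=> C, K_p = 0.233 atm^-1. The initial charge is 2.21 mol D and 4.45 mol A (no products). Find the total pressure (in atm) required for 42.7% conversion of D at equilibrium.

P = 5.21 atm

Basis: 2.21 mol D initially; let X = conversion of D. Extent ξ = 2.21X.
Species balance: n_D = 2.21 − 2.21X; n_A = 4.45 − 2.21X; n_C = 2.21X.
Summing: n_T = 6.66 − 2.21X.
K_p = p_C / (p_D p_A) with p_i = (n_i/n_T)·P.
At X = 0.427: the mole-fraction product g(X) = Π y_i^ν_i = 1.215. Since K_p = g(X)·P^{-1}, P = (g/K_p)^(1/1) = (1.215/0.233)^(1/1) = 5.21 atm.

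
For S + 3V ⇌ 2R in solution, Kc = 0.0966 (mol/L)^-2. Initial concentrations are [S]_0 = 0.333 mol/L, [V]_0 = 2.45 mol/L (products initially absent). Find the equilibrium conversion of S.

X = 0.510

Let X = conversion of S; extent ξ = 0.333·X mol/L.
Concentrations: [S] = 0.333 − 0.333X; [V] = 2.45 − 0.999X; [R] = 0.666X.
Kc = [R]^2 / ([S] [V]^3).
Equating to 0.0966 (mol/L)^-2: the physical root is X = 0.510.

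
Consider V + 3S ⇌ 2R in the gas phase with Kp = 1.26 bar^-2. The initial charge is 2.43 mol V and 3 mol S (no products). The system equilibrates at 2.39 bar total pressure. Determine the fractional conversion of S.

X = 0.588

Basis: 3 mol S initially; let X = conversion of S. Extent ξ = X.
At extent ξ: n_V = 2.43 − X; n_S = 3 − 3X; n_R = 2X.
Summing: n_T = 5.43 − 2X.
Mole fractions y_i = n_i/n_T; Kp = p_R^2 / (p_V p_S^3) with p_i = y_i·P.
Substituting and setting equal to 1.26 bar^-2 gives a polynomial in X; the root in (0,1) is X = 0.588.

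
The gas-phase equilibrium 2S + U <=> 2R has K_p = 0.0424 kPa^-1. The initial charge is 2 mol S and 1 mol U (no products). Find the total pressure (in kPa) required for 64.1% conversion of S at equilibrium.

Let X = conversion of S (basis 2 mol S); extent of reaction ξ = X.
Species balance: n_S = 2 − 2X; n_U = 1 − X; n_R = 2X.
Summing: n_T = 3 − X.
K_p = p_R^2 / (p_S^2 p_U) with p_i = (n_i/n_T)·P.
At X = 0.641: the mole-fraction product g(X) = Π y_i^ν_i = 20.95. Since K_p = g(X)·P^{-1}, P = (g/K_p)^(1/1) = (20.95/0.0424)^(1/1) = 494 kPa.

P = 494 kPa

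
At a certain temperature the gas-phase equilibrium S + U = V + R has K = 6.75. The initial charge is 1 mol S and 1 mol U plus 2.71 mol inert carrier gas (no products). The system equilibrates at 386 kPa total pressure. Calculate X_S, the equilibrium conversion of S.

X = 0.722

Basis: 1 mol S initially; let X = conversion of S. Extent ξ = X.
Mole table: n_S = 1 − X; n_U = 1 − X; n_V = X; n_R = X; n_I = 2.71 (inert).
n_T stays at 4.71 (no change in mole number).
y_i = n_i/n_T, p_i = y_i·P. K = p_V p_R / (p_S p_U).
Setting this equal to 6.75 and taking the physical root (0 < X < 1) gives X = 0.722.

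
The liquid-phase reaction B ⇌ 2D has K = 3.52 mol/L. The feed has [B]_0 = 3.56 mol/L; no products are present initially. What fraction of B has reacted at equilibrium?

X = 0.389

Let X = conversion of B; extent ξ = 3.56·X mol/L.
Concentrations: [B] = 3.56 − 3.56X; [D] = 7.12X.
K = [D]^2 / ([B]).
Setting equal to 3.52 and solving for X on (0,1) gives X = 0.389.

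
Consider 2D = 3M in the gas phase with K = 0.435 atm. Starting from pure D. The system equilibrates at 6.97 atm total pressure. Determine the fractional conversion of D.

X = 0.230

Take 1 mol D as basis and let X be its fractional conversion, so ξ = 0.5X.
At extent ξ: n_D = 1 − X; n_M = 1.5X.
Total moles n_T = 1 + 0.5X.
Mole fractions y_i = n_i/n_T; K = p_M^3 / (p_D^2) with p_i = y_i·P.
Equating to 0.435 atm and solving on 0 < X < 1: X = 0.230.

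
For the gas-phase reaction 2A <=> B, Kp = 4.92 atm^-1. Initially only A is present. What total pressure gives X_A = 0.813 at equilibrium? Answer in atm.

P = 1.4 atm

Take 1 mol A as basis and let X be its fractional conversion, so ξ = 0.5X.
Moles: n_A = 1 − X; n_B = 0.5X.
Summing: n_T = 1 − 0.5X.
Kp = p_B / (p_A^2) with p_i = (n_i/n_T)·P.
At X = 0.813: the mole-fraction product g(X) = Π y_i^ν_i = 6.899. Since Kp = g(X)·P^{-1}, P = (g/Kp)^(1/1) = (6.899/4.92)^(1/1) = 1.4 atm.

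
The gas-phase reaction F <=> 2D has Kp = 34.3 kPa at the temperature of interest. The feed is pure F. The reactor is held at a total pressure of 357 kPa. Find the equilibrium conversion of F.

X = 0.153

Take 1 mol F as basis and let X be its fractional conversion, so ξ = X.
Moles: n_F = 1 − X; n_D = 2X.
Total moles n_T = 1 + X.
y_i = n_i/n_T, p_i = y_i·P. Kp = p_D^2 / (p_F).
Substituting and setting equal to 34.3 kPa gives a polynomial in X; the root in (0,1) is X = 0.153.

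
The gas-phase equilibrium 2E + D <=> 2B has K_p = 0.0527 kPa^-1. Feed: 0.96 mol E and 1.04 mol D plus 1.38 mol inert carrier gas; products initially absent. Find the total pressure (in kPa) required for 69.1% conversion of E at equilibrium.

P = 408 kPa

Basis: 0.96 mol E initially; let X = conversion of E. Extent ξ = 0.48X.
Mole table: n_E = 0.96 − 0.96X; n_D = 1.04 − 0.48X; n_B = 0.96X; n_I = 1.38 (inert).
Summing: n_T = 3.38 − 0.48X.
K_p = p_B^2 / (p_E^2 p_D) with p_i = (n_i/n_T)·P.
At X = 0.691: the mole-fraction product g(X) = Π y_i^ν_i = 21.52. Since K_p = g(X)·P^{-1}, P = (g/K_p)^(1/1) = (21.52/0.0527)^(1/1) = 408 kPa.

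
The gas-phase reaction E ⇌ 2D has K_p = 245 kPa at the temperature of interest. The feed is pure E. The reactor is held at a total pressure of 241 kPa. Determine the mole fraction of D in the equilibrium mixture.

Basis: 1 mol E initially; let X = conversion of E. Extent ξ = X.
Mole table: n_E = 1 − X; n_D = 2X.
Total moles n_T = 1 + X.
Mole fractions y_i = n_i/n_T; K_p = p_D^2 / (p_E) with p_i = y_i·P.
Substituting and setting equal to 245 kPa gives a polynomial in X; the root in (0,1) is X = 0.450.
Then n_D = 0.9, n_T = 1.45, so y_D = 0.621.

y_D = 0.621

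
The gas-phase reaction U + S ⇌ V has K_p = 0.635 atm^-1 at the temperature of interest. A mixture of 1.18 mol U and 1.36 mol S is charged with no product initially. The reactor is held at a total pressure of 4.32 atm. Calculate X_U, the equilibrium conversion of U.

X = 0.516

Take 1.18 mol U as basis and let X be its fractional conversion, so ξ = 1.18X.
At extent ξ: n_U = 1.18 − 1.18X; n_S = 1.36 − 1.18X; n_V = 1.18X.
n_T = Σnᵢ = 2.54 − 1.18X.
Mole fractions y_i = n_i/n_T; K_p = p_V / (p_U p_S) with p_i = y_i·P.
Substituting and setting equal to 0.635 atm^-1 gives a polynomial in X; the root in (0,1) is X = 0.516.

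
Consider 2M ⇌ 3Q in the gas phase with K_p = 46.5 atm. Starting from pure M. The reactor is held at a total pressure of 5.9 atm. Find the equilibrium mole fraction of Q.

y_Q = 0.763

Take 1 mol M as basis and let X be its fractional conversion, so ξ = 0.5X.
Species balance: n_M = 1 − X; n_Q = 1.5X.
Summing: n_T = 1 + 0.5X.
y_i = n_i/n_T, p_i = y_i·P. K_p = p_Q^3 / (p_M^2).
This yields a degree-3 equation in X; solving on (0,1), X = 0.682.
Then n_Q = 1.02, n_T = 1.34, so y_Q = 0.763.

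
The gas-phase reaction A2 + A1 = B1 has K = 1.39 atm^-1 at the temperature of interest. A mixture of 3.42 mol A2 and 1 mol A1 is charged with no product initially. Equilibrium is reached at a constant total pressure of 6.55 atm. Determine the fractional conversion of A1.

Let X = conversion of A1 (basis 1 mol A1); extent of reaction ξ = X.
Moles: n_A2 = 3.42 − X; n_A1 = 1 − X; n_B1 = X.
n_T = Σnᵢ = 4.42 − X.
With p_i = (n_i/n_T)P, K = p_B1 / (p_A2 p_A1).
Equating to 1.39 atm^-1 and solving on 0 < X < 1: X = 0.867.

X = 0.867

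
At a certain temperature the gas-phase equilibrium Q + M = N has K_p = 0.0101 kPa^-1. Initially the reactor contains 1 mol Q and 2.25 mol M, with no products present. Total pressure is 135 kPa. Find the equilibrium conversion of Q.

Take 1 mol Q as basis and let X be its fractional conversion, so ξ = X.
Moles: n_Q = 1 − X; n_M = 2.25 − X; n_N = X.
Summing: n_T = 3.25 − X.
With p_i = (n_i/n_T)P, K_p = p_N / (p_Q p_M).
This yields a degree-2 equation in X; solving on (0,1), X = 0.466.

X = 0.466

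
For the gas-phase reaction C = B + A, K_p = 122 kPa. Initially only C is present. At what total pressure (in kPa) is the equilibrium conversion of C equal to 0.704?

P = 124 kPa

Basis: 1 mol C initially; let X = conversion of C. Extent ξ = X.
Moles: n_C = 1 − X; n_B = X; n_A = X.
Summing: n_T = 1 + X.
K_p = p_B p_A / (p_C) with p_i = (n_i/n_T)·P.
At X = 0.704: the mole-fraction product g(X) = Π y_i^ν_i = 0.9826. Since K_p = g(X)·P^{1}, P = (K_p/g)^(1/1) = (122/0.9826)^(1/1) = 124 kPa.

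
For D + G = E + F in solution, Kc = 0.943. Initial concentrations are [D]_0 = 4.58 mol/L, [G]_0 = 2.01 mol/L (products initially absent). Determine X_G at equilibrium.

Let X = conversion of G; extent ξ = 2.01·X mol/L.
Concentrations: [D] = 4.58 − 2.01X; [G] = 2.01 − 2.01X; [E] = 2.01X; [F] = 2.01X.
Kc = [E] [F] / ([D] [G]).
Setting equal to 0.943 and solving for X on (0,1) gives X = 0.686.

X = 0.686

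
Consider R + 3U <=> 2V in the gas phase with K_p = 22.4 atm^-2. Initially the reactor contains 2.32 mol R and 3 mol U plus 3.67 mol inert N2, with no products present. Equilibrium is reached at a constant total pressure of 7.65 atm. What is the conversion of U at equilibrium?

Take 3 mol U as basis and let X be its fractional conversion, so ξ = X.
Species balance: n_R = 2.32 − X; n_U = 3 − 3X; n_V = 2X; n_I = 3.67 (inert).
Summing: n_T = 8.99 − 2X.
Mole fractions y_i = n_i/n_T; K_p = p_V^2 / (p_R p_U^3) with p_i = y_i·P.
Equating to 22.4 atm^-2 and solving on 0 < X < 1: X = 0.856.

X = 0.856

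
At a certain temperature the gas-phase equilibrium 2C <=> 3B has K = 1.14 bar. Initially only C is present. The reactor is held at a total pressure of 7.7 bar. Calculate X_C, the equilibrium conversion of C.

X = 0.293

Take 1 mol C as basis and let X be its fractional conversion, so ξ = 0.5X.
Moles: n_C = 1 − X; n_B = 1.5X.
n_T = Σnᵢ = 1 + 0.5X.
y_i = n_i/n_T, p_i = y_i·P. K = p_B^3 / (p_C^2).
This yields a degree-3 equation in X; solving on (0,1), X = 0.293.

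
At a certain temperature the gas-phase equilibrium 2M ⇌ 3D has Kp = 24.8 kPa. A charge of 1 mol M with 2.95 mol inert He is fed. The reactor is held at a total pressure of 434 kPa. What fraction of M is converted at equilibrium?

X = 0.319

Take 1 mol M as basis and let X be its fractional conversion, so ξ = 0.5X.
Moles: n_M = 1 − X; n_D = 1.5X; n_I = 2.95 (inert).
Summing: n_T = 3.95 + 0.5X.
y_i = n_i/n_T, p_i = y_i·P. Kp = p_D^3 / (p_M^2).
Setting this equal to 24.8 kPa and taking the physical root (0 < X < 1) gives X = 0.319.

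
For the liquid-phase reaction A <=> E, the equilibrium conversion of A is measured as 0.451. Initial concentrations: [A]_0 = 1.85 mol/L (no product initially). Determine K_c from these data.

K_c = 0.821

Let X = conversion of A.
Concentrations: [A] = 1.85 − 1.85X; [E] = 1.85X.
At X = 0.451: [A] = 1.02, [E] = 0.834.
K_c = [E] / ([A]) = 0.821.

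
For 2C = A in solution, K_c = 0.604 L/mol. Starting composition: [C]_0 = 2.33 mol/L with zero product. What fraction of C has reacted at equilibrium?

Let X = conversion of C; extent ξ = 2.33X/2 mol/L.
Concentrations: [C] = 2.33 − 2.33X; [A] = 1.17X.
K_c = [A] / ([C]^2).
This equals 0.604 at X = 0.556 (the root in 0 < X < 1).

X = 0.556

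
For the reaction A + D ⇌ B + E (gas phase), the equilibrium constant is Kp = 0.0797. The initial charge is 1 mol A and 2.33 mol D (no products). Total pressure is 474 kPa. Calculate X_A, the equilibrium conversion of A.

X = 0.328

Let X = conversion of A (basis 1 mol A); extent of reaction ξ = X.
Mole table: n_A = 1 − X; n_D = 2.33 − X; n_B = X; n_E = X.
Since Δν = 0, n_T = 3.33 throughout.
Mole fractions y_i = n_i/n_T; Kp = p_B p_E / (p_A p_D) with p_i = y_i·P.
Equating to 0.0797 and solving on 0 < X < 1: X = 0.328.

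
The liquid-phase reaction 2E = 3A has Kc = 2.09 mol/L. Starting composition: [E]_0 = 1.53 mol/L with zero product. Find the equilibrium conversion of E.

Let X = conversion of E; extent ξ = 1.53X/2 mol/L.
Concentrations: [E] = 1.53 − 1.53X; [A] = 2.29X.
Kc = [A]^3 / ([E]^2).
Setting equal to 2.09 and solving for X on (0,1) gives X = 0.479.

X = 0.479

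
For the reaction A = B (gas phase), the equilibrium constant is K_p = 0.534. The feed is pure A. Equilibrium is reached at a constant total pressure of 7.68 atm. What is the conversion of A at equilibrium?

Take 1 mol A as basis and let X be its fractional conversion, so ξ = X.
Mole table: n_A = 1 − X; n_B = X.
n_T stays at 1 (no change in mole number).
With p_i = (n_i/n_T)P, K_p = p_B / (p_A).
Setting this equal to 0.534 and taking the physical root (0 < X < 1) gives X = 0.348.

X = 0.348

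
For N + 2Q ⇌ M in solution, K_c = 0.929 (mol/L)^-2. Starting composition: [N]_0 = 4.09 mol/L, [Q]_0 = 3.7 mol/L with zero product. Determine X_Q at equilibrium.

X = 0.791

Let X = conversion of Q; extent ξ = 3.7X/2 mol/L.
Concentrations: [N] = 4.09 − 1.85X; [Q] = 3.7 − 3.7X; [M] = 1.85X.
K_c = [M] / ([N] [Q]^2).
This equals 0.929 at X = 0.791 (the root in 0 < X < 1).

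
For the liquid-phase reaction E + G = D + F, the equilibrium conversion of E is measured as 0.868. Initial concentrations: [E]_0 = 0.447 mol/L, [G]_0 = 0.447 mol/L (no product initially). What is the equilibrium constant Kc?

Let X = conversion of E.
Concentrations: [E] = 0.447 − 0.447X; [G] = 0.447 − 0.447X; [D] = 0.447X; [F] = 0.447X.
At X = 0.868: [E] = 0.059, [G] = 0.059, [D] = 0.388, [F] = 0.388.
Kc = [D] [F] / ([E] [G]) = 43.2.

Kc = 43.2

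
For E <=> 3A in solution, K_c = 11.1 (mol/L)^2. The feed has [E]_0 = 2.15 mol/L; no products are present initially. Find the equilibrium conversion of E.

X = 0.381

Let X = conversion of E; extent ξ = 2.15·X mol/L.
Concentrations: [E] = 2.15 − 2.15X; [A] = 6.45X.
K_c = [A]^3 / ([E]).
This equals 11.1 at X = 0.381 (the root in 0 < X < 1).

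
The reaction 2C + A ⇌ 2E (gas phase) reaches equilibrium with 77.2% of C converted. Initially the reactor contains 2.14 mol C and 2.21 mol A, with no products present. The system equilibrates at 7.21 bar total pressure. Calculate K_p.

K_p = 4.05 bar^-1

Take 2.14 mol C as basis and let X be its fractional conversion, so ξ = 1.07X.
At extent ξ: n_C = 2.14 − 2.14X; n_A = 2.21 − 1.07X; n_E = 2.14X.
n_T = Σnᵢ = 4.35 − 1.07X.
At X = 0.772: n_C = 0.488, n_A = 1.38, n_E = 1.65, n_T = 3.52.
p_i = (n_i/n_T)·P. K_p = p_E^2 / (p_C^2 p_A) = 4.05 bar^-1.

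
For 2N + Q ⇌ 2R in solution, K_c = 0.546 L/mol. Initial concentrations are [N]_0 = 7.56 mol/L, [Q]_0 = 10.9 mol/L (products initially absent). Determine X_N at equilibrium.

X = 0.681

Let X = conversion of N; extent ξ = 7.56X/2 mol/L.
Concentrations: [N] = 7.56 − 7.56X; [Q] = 10.9 − 3.78X; [R] = 7.56X.
K_c = [R]^2 / ([N]^2 [Q]).
Equating to 0.546 L/mol: the physical root is X = 0.681.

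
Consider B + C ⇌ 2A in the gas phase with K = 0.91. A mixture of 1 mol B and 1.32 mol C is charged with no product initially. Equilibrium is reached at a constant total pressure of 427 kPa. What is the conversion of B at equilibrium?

Basis: 1 mol B initially; let X = conversion of B. Extent ξ = X.
Species balance: n_B = 1 − X; n_C = 1.32 − X; n_A = 2X.
Total moles n_T = 2.32 (Δν = 0, constant).
With p_i = (n_i/n_T)P, K = p_A^2 / (p_B p_C).
This yields a degree-2 equation in X; solving on (0,1), X = 0.369.

X = 0.369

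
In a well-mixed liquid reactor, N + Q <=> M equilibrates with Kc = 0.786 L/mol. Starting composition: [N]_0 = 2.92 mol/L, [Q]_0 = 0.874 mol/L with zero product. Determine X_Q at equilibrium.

Let X = conversion of Q; extent ξ = 0.874·X mol/L.
Concentrations: [N] = 2.92 − 0.874X; [Q] = 0.874 − 0.874X; [M] = 0.874X.
Kc = [M] / ([N] [Q]).
Solving Kc = 0.786 for X ∈ (0,1): X = 0.649.

X = 0.649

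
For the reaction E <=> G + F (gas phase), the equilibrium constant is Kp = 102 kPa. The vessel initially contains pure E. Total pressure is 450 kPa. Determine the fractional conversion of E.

X = 0.430

Let X = conversion of E (basis 1 mol E); extent of reaction ξ = X.
At extent ξ: n_E = 1 − X; n_G = X; n_F = X.
Total moles n_T = 1 + X.
With p_i = (n_i/n_T)P, Kp = p_G p_F / (p_E).
This yields a degree-2 equation in X; solving on (0,1), X = 0.430.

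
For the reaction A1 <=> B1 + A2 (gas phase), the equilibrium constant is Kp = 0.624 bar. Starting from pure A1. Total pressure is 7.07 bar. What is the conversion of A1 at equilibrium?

X = 0.285

Let X = conversion of A1 (basis 1 mol A1); extent of reaction ξ = X.
Species balance: n_A1 = 1 − X; n_B1 = X; n_A2 = X.
Summing: n_T = 1 + X.
Mole fractions y_i = n_i/n_T; Kp = p_B1 p_A2 / (p_A1) with p_i = y_i·P.
Equating to 0.624 bar and solving on 0 < X < 1: X = 0.285.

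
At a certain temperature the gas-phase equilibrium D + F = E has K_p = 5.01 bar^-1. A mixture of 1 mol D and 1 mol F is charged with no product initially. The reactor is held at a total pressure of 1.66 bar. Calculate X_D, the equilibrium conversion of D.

Let X = conversion of D (basis 1 mol D); extent of reaction ξ = X.
At extent ξ: n_D = 1 − X; n_F = 1 − X; n_E = X.
Total moles n_T = 2 − X.
Mole fractions y_i = n_i/n_T; K_p = p_E / (p_D p_F) with p_i = y_i·P.
Equating to 5.01 bar^-1 and solving on 0 < X < 1: X = 0.672.

X = 0.672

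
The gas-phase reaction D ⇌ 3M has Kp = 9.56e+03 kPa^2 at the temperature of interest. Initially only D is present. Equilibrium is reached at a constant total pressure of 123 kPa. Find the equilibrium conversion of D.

X = 0.353

Take 1 mol D as basis and let X be its fractional conversion, so ξ = X.
Mole table: n_D = 1 − X; n_M = 3X.
n_T = Σnᵢ = 1 + 2X.
y_i = n_i/n_T, p_i = y_i·P. Kp = p_M^3 / (p_D).
Equating to 9.56e+03 kPa^2 and solving on 0 < X < 1: X = 0.353.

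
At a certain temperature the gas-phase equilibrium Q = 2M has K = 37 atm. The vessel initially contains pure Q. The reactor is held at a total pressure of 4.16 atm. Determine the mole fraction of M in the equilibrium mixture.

Take 1 mol Q as basis and let X be its fractional conversion, so ξ = X.
Moles: n_Q = 1 − X; n_M = 2X.
n_T = Σnᵢ = 1 + X.
y_i = n_i/n_T, p_i = y_i·P. K = p_M^2 / (p_Q).
Setting this equal to 37 atm and taking the physical root (0 < X < 1) gives X = 0.831.
Then n_M = 1.66, n_T = 1.83, so y_M = 0.907.

y_M = 0.907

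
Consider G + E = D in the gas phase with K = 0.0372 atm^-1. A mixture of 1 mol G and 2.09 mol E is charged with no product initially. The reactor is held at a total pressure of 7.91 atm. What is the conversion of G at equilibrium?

X = 0.162

Take 1 mol G as basis and let X be its fractional conversion, so ξ = X.
Moles: n_G = 1 − X; n_E = 2.09 − X; n_D = X.
Total moles n_T = 3.09 − X.
With p_i = (n_i/n_T)P, K = p_D / (p_G p_E).
Setting this equal to 0.0372 atm^-1 and taking the physical root (0 < X < 1) gives X = 0.162.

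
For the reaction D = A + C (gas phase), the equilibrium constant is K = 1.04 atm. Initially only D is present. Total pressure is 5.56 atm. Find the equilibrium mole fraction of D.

y_D = 0.432

Basis: 1 mol D initially; let X = conversion of D. Extent ξ = X.
At extent ξ: n_D = 1 − X; n_A = X; n_C = X.
Total moles n_T = 1 + X.
With p_i = (n_i/n_T)P, K = p_A p_C / (p_D).
Setting this equal to 1.04 atm and taking the physical root (0 < X < 1) gives X = 0.397.
Then n_D = 0.603, n_T = 1.4, so y_D = 0.432.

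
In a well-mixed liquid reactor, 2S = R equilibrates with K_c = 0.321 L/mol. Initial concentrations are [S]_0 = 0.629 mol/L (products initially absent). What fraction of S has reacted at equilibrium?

Let X = conversion of S; extent ξ = 0.629X/2 mol/L.
Concentrations: [S] = 0.629 − 0.629X; [R] = 0.315X.
K_c = [R] / ([S]^2).
This equals 0.321 at X = 0.236 (the root in 0 < X < 1).

X = 0.236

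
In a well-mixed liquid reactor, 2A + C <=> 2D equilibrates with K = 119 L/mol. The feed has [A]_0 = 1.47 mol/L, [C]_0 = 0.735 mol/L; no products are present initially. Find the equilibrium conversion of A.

Let X = conversion of A; extent ξ = 1.47X/2 mol/L.
Concentrations: [A] = 1.47 − 1.47X; [C] = 0.735 − 0.735X; [D] = 1.47X.
K = [D]^2 / ([A]^2 [C]).
Solving K = 119 for X ∈ (0,1): X = 0.805.

X = 0.805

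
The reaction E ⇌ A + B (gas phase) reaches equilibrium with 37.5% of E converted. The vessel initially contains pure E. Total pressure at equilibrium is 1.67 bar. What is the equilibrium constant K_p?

Take 1 mol E as basis and let X be its fractional conversion, so ξ = X.
At extent ξ: n_E = 1 − X; n_A = X; n_B = X.
Summing: n_T = 1 + X.
At X = 0.375: n_E = 0.625, n_A = 0.375, n_B = 0.375, n_T = 1.38.
p_i = (n_i/n_T)·P. K_p = p_A p_B / (p_E) = 0.273 bar.

K_p = 0.273 bar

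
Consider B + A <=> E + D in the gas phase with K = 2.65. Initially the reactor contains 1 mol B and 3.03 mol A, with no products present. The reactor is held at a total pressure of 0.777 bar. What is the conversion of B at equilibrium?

Take 1 mol B as basis and let X be its fractional conversion, so ξ = X.
Moles: n_B = 1 − X; n_A = 3.03 − X; n_E = X; n_D = X.
Since Δν = 0, n_T = 4.03 throughout.
Mole fractions y_i = n_i/n_T; K = p_E p_D / (p_B p_A) with p_i = y_i·P.
Substituting and setting equal to 2.65 gives a polynomial in X; the root in (0,1) is X = 0.868.

X = 0.868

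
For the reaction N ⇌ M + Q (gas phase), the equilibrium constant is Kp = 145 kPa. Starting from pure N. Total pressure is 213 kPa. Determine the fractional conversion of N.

X = 0.636

Take 1 mol N as basis and let X be its fractional conversion, so ξ = X.
Mole table: n_N = 1 − X; n_M = X; n_Q = X.
Summing: n_T = 1 + X.
With p_i = (n_i/n_T)P, Kp = p_M p_Q / (p_N).
This yields a degree-2 equation in X; solving on (0,1), X = 0.636.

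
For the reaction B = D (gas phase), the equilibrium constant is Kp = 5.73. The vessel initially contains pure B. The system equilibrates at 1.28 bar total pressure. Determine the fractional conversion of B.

Basis: 1 mol B initially; let X = conversion of B. Extent ξ = X.
Moles: n_B = 1 − X; n_D = X.
Since Δν = 0, n_T = 1 throughout.
Mole fractions y_i = n_i/n_T; Kp = p_D / (p_B) with p_i = y_i·P.
This yields a degree-1 equation in X; solving on (0,1), X = 0.851.

X = 0.851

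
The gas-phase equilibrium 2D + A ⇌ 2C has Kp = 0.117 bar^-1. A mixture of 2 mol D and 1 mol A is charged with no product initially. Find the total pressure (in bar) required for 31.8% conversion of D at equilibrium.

Basis: 2 mol D initially; let X = conversion of D. Extent ξ = X.
Moles: n_D = 2 − 2X; n_A = 1 − X; n_C = 2X.
Summing: n_T = 3 − X.
Kp = p_C^2 / (p_D^2 p_A) with p_i = (n_i/n_T)·P.
At X = 0.318: the mole-fraction product g(X) = Π y_i^ν_i = 0.855. Since Kp = g(X)·P^{-1}, P = (g/Kp)^(1/1) = (0.855/0.117)^(1/1) = 7.31 bar.

P = 7.31 bar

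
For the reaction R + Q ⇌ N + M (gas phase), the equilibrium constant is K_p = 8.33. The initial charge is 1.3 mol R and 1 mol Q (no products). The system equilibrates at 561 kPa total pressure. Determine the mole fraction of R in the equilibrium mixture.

Basis: 1 mol Q initially; let X = conversion of Q. Extent ξ = X.
Species balance: n_R = 1.3 − X; n_Q = 1 − X; n_N = X; n_M = X.
Total moles n_T = 2.3 (Δν = 0, constant).
y_i = n_i/n_T, p_i = y_i·P. K_p = p_N p_M / (p_R p_Q).
This yields a degree-2 equation in X; solving on (0,1), X = 0.827.
Then n_R = 0.473, n_T = 2.3, so y_R = 0.206.

y_R = 0.206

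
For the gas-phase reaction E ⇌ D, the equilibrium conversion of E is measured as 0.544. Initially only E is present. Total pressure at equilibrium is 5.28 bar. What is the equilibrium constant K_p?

K_p = 1.19

Basis: 1 mol E initially; let X = conversion of E. Extent ξ = X.
At extent ξ: n_E = 1 − X; n_D = X.
Since Δν = 0, n_T = 1 throughout.
At X = 0.544: n_E = 0.456, n_D = 0.544, n_T = 1.
p_i = (n_i/n_T)·P. K_p = p_D / (p_E) = 1.19.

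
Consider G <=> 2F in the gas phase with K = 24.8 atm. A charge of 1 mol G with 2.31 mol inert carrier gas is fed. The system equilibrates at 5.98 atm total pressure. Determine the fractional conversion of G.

Basis: 1 mol G initially; let X = conversion of G. Extent ξ = X.
At extent ξ: n_G = 1 − X; n_F = 2X; n_I = 2.31 (inert).
Summing: n_T = 3.31 + X.
y_i = n_i/n_T, p_i = y_i·P. K = p_F^2 / (p_G).
Substituting and setting equal to 24.8 atm gives a polynomial in X; the root in (0,1) is X = 0.837.

X = 0.837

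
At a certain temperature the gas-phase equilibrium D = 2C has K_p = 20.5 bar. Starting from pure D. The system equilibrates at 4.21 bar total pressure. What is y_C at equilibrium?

y_C = 0.851

Basis: 1 mol D initially; let X = conversion of D. Extent ξ = X.
Mole table: n_D = 1 − X; n_C = 2X.
n_T = Σnᵢ = 1 + X.
With p_i = (n_i/n_T)P, K_p = p_C^2 / (p_D).
Substituting and setting equal to 20.5 bar gives a polynomial in X; the root in (0,1) is X = 0.741.
Then n_C = 1.48, n_T = 1.74, so y_C = 0.851.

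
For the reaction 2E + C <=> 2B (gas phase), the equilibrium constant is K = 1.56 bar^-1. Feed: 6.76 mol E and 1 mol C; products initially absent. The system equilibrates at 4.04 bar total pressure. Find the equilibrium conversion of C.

X = 0.869

Basis: 1 mol C initially; let X = conversion of C. Extent ξ = X.
Species balance: n_E = 6.76 − 2X; n_C = 1 − X; n_B = 2X.
Summing: n_T = 7.76 − X.
With p_i = (n_i/n_T)P, K = p_B^2 / (p_E^2 p_C).
Equating to 1.56 bar^-1 and solving on 0 < X < 1: X = 0.869.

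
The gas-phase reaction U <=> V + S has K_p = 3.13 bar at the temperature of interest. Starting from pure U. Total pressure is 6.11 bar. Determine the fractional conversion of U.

Let X = conversion of U (basis 1 mol U); extent of reaction ξ = X.
Mole table: n_U = 1 − X; n_V = X; n_S = X.
n_T = Σnᵢ = 1 + X.
Mole fractions y_i = n_i/n_T; K_p = p_V p_S / (p_U) with p_i = y_i·P.
Substituting and setting equal to 3.13 bar gives a polynomial in X; the root in (0,1) is X = 0.582.

X = 0.582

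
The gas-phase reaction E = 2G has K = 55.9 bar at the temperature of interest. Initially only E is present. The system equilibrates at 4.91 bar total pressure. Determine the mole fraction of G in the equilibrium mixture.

y_G = 0.925

Take 1 mol E as basis and let X be its fractional conversion, so ξ = X.
Species balance: n_E = 1 − X; n_G = 2X.
Total moles n_T = 1 + X.
Mole fractions y_i = n_i/n_T; K = p_G^2 / (p_E) with p_i = y_i·P.
Substituting and setting equal to 55.9 bar gives a polynomial in X; the root in (0,1) is X = 0.860.
Then n_G = 1.72, n_T = 1.86, so y_G = 0.925.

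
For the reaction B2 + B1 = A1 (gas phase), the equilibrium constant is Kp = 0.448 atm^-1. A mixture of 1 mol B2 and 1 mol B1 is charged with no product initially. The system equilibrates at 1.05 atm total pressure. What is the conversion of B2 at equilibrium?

Take 1 mol B2 as basis and let X be its fractional conversion, so ξ = X.
At extent ξ: n_B2 = 1 − X; n_B1 = 1 − X; n_A1 = X.
Summing: n_T = 2 − X.
y_i = n_i/n_T, p_i = y_i·P. Kp = p_A1 / (p_B2 p_B1).
This yields a degree-2 equation in X; solving on (0,1), X = 0.175.

X = 0.175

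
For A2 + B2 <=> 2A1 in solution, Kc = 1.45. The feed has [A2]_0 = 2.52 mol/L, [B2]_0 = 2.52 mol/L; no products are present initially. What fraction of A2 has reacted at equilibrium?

X = 0.376

Let X = conversion of A2; extent ξ = 2.52·X mol/L.
Concentrations: [A2] = 2.52 − 2.52X; [B2] = 2.52 − 2.52X; [A1] = 5.04X.
Kc = [A1]^2 / ([A2] [B2]).
Solving Kc = 1.45 for X ∈ (0,1): X = 0.376.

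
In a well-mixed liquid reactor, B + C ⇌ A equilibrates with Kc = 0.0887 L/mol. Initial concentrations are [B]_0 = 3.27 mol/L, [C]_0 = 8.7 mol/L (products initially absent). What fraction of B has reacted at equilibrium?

Let X = conversion of B; extent ξ = 3.27·X mol/L.
Concentrations: [B] = 3.27 − 3.27X; [C] = 8.7 − 3.27X; [A] = 3.27X.
Kc = [A] / ([B] [C]).
Setting equal to 0.0887 and solving for X on (0,1) gives X = 0.396.

X = 0.396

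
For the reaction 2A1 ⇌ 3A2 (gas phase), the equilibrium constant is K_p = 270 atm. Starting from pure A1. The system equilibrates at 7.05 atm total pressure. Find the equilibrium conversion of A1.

X = 0.816

Basis: 1 mol A1 initially; let X = conversion of A1. Extent ξ = 0.5X.
Species balance: n_A1 = 1 − X; n_A2 = 1.5X.
Summing: n_T = 1 + 0.5X.
Mole fractions y_i = n_i/n_T; K_p = p_A2^3 / (p_A1^2) with p_i = y_i·P.
This yields a degree-3 equation in X; solving on (0,1), X = 0.816.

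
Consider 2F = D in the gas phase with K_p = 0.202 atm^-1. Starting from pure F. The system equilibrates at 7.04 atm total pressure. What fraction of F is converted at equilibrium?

Let X = conversion of F (basis 1 mol F); extent of reaction ξ = 0.5X.
Mole table: n_F = 1 − X; n_D = 0.5X.
n_T = Σnᵢ = 1 − 0.5X.
With p_i = (n_i/n_T)P, K_p = p_D / (p_F^2).
Equating to 0.202 atm^-1 and solving on 0 < X < 1: X = 0.613.

X = 0.613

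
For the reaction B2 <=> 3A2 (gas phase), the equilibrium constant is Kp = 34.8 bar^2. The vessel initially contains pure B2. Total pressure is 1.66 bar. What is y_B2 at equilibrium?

y_B2 = 0.065

Let X = conversion of B2 (basis 1 mol B2); extent of reaction ξ = X.
At extent ξ: n_B2 = 1 − X; n_A2 = 3X.
Summing: n_T = 1 + 2X.
Mole fractions y_i = n_i/n_T; Kp = p_A2^3 / (p_B2) with p_i = y_i·P.
Setting this equal to 34.8 bar^2 and taking the physical root (0 < X < 1) gives X = 0.828.
Then n_B2 = 0.172, n_T = 2.66, so y_B2 = 0.065.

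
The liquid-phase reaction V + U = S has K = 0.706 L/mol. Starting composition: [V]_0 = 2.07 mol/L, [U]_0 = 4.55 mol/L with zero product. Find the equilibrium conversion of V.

Let X = conversion of V; extent ξ = 2.07·X mol/L.
Concentrations: [V] = 2.07 − 2.07X; [U] = 4.55 − 2.07X; [S] = 2.07X.
K = [S] / ([V] [U]).
Equating to 0.706 L/mol: the physical root is X = 0.688.

X = 0.688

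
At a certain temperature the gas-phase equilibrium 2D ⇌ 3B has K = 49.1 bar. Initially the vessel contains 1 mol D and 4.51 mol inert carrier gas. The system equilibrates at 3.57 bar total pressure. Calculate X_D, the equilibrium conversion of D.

Basis: 1 mol D initially; let X = conversion of D. Extent ξ = 0.5X.
Mole table: n_D = 1 − X; n_B = 1.5X; n_I = 4.51 (inert).
Total moles n_T = 5.51 + 0.5X.
Mole fractions y_i = n_i/n_T; K = p_B^3 / (p_D^2) with p_i = y_i·P.
This yields a degree-3 equation in X; solving on (0,1), X = 0.843.

X = 0.843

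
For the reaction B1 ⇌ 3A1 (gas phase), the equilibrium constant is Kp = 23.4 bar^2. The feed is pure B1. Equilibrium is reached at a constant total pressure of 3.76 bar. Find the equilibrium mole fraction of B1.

y_B1 = 0.252

Take 1 mol B1 as basis and let X be its fractional conversion, so ξ = X.
Species balance: n_B1 = 1 − X; n_A1 = 3X.
Total moles n_T = 1 + 2X.
Mole fractions y_i = n_i/n_T; Kp = p_A1^3 / (p_B1) with p_i = y_i·P.
Setting this equal to 23.4 bar^2 and taking the physical root (0 < X < 1) gives X = 0.497.
Then n_B1 = 0.503, n_T = 1.99, so y_B1 = 0.252.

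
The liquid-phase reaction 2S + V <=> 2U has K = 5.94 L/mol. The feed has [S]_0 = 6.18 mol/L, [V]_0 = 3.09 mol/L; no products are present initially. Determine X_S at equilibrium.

X = 0.701

Let X = conversion of S; extent ξ = 6.18X/2 mol/L.
Concentrations: [S] = 6.18 − 6.18X; [V] = 3.09 − 3.09X; [U] = 6.18X.
K = [U]^2 / ([S]^2 [V]).
Equating to 5.94 L/mol: the physical root is X = 0.701.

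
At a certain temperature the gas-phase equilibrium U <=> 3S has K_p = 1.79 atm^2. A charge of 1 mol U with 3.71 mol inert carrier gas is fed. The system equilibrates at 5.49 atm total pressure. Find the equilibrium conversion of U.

X = 0.347

Basis: 1 mol U initially; let X = conversion of U. Extent ξ = X.
Species balance: n_U = 1 − X; n_S = 3X; n_I = 3.71 (inert).
n_T = Σnᵢ = 4.71 + 2X.
With p_i = (n_i/n_T)P, K_p = p_S^3 / (p_U).
Setting this equal to 1.79 atm^2 and taking the physical root (0 < X < 1) gives X = 0.347.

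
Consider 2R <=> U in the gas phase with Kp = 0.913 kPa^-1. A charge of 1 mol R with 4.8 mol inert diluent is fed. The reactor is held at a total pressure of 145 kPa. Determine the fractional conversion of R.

X = 0.867

Take 1 mol R as basis and let X be its fractional conversion, so ξ = 0.5X.
Species balance: n_R = 1 − X; n_U = 0.5X; n_I = 4.8 (inert).
Summing: n_T = 5.8 − 0.5X.
Mole fractions y_i = n_i/n_T; Kp = p_U / (p_R^2) with p_i = y_i·P.
Equating to 0.913 kPa^-1 and solving on 0 < X < 1: X = 0.867.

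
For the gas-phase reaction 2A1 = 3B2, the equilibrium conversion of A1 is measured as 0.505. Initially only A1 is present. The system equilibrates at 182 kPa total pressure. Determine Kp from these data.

Kp = 258 kPa

Let X = conversion of A1 (basis 1 mol A1); extent of reaction ξ = 0.5X.
At extent ξ: n_A1 = 1 − X; n_B2 = 1.5X.
n_T = Σnᵢ = 1 + 0.5X.
At X = 0.505: n_A1 = 0.495, n_B2 = 0.758, n_T = 1.25.
p_i = (n_i/n_T)·P. Kp = p_B2^3 / (p_A1^2) = 258 kPa.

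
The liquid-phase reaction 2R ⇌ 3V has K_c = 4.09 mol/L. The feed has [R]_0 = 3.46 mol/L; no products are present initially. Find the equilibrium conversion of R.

Let X = conversion of R; extent ξ = 3.46X/2 mol/L.
Concentrations: [R] = 3.46 − 3.46X; [V] = 5.19X.
K_c = [V]^3 / ([R]^2).
This equals 4.09 at X = 0.465 (the root in 0 < X < 1).

X = 0.465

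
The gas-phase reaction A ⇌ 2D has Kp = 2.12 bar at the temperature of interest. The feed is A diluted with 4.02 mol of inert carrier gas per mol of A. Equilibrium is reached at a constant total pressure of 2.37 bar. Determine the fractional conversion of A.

X = 0.659

Let X = conversion of A (basis 1 mol A); extent of reaction ξ = X.
Moles: n_A = 1 − X; n_D = 2X; n_I = 4.02 (inert).
n_T = Σnᵢ = 5.02 + X.
With p_i = (n_i/n_T)P, Kp = p_D^2 / (p_A).
This yields a degree-2 equation in X; solving on (0,1), X = 0.659.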